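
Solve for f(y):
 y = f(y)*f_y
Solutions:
 f(y) = -sqrt(C1 + y^2)
 f(y) = sqrt(C1 + y^2)


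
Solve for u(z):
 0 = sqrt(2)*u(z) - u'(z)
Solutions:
 u(z) = C1*exp(sqrt(2)*z)


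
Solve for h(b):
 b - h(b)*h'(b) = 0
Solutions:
 h(b) = -sqrt(C1 + b^2)
 h(b) = sqrt(C1 + b^2)


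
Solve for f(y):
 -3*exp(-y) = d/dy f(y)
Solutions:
 f(y) = C1 + 3*exp(-y)


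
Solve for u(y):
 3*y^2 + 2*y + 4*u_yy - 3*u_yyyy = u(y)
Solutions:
 u(y) = C1*exp(-y) + C2*exp(y) + C3*exp(-sqrt(3)*y/3) + C4*exp(sqrt(3)*y/3) + 3*y^2 + 2*y + 24


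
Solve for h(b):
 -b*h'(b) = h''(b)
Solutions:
 h(b) = C1 + C2*erf(sqrt(2)*b/2)


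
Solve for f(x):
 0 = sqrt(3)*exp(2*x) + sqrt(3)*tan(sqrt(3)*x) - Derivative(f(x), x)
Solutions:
 f(x) = C1 + sqrt(3)*exp(2*x)/2 - log(cos(sqrt(3)*x))


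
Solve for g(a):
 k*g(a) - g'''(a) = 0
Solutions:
 g(a) = C1*exp(a*k^(1/3)) + C2*exp(a*k^(1/3)*(-1 + sqrt(3)*I)/2) + C3*exp(-a*k^(1/3)*(1 + sqrt(3)*I)/2)


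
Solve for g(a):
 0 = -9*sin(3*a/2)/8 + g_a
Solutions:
 g(a) = C1 - 3*cos(3*a/2)/4


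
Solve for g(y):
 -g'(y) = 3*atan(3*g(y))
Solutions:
 Integral(1/atan(3*_y), (_y, g(y))) = C1 - 3*y


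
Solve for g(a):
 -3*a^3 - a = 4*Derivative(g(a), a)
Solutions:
 g(a) = C1 - 3*a^4/16 - a^2/8


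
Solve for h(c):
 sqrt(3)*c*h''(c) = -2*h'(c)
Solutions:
 h(c) = C1 + C2*c^(1 - 2*sqrt(3)/3)


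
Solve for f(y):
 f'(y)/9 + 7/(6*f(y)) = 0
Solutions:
 f(y) = -sqrt(C1 - 21*y)
 f(y) = sqrt(C1 - 21*y)


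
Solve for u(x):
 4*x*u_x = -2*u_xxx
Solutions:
 u(x) = C1 + Integral(C2*airyai(-2^(1/3)*x) + C3*airybi(-2^(1/3)*x), x)


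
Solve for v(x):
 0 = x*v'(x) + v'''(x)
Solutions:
 v(x) = C1 + Integral(C2*airyai(-x) + C3*airybi(-x), x)


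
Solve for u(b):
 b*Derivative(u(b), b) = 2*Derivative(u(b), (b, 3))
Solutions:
 u(b) = C1 + Integral(C2*airyai(2^(2/3)*b/2) + C3*airybi(2^(2/3)*b/2), b)


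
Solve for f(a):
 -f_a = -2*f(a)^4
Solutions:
 f(a) = (-1/(C1 + 6*a))^(1/3)
 f(a) = (-1/(C1 + 2*a))^(1/3)*(-3^(2/3) - 3*3^(1/6)*I)/6
 f(a) = (-1/(C1 + 2*a))^(1/3)*(-3^(2/3) + 3*3^(1/6)*I)/6


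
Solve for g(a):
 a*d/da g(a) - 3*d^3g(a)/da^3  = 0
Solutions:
 g(a) = C1 + Integral(C2*airyai(3^(2/3)*a/3) + C3*airybi(3^(2/3)*a/3), a)


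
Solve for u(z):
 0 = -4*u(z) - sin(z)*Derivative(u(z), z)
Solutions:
 u(z) = C1*(cos(z)^2 + 2*cos(z) + 1)/(cos(z)^2 - 2*cos(z) + 1)


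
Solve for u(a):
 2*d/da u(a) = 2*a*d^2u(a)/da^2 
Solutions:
 u(a) = C1 + C2*a^2


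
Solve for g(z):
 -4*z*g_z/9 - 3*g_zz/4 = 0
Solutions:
 g(z) = C1 + C2*erf(2*sqrt(6)*z/9)


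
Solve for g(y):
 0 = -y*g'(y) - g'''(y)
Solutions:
 g(y) = C1 + Integral(C2*airyai(-y) + C3*airybi(-y), y)


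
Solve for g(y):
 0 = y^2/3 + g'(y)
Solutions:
 g(y) = C1 - y^3/9


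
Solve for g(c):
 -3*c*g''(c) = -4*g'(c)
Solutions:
 g(c) = C1 + C2*c^(7/3)


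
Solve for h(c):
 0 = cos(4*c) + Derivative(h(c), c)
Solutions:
 h(c) = C1 - sin(4*c)/4


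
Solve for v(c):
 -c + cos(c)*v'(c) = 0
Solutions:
 v(c) = C1 + Integral(c/cos(c), c)


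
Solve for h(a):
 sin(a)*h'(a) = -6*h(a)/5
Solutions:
 h(a) = C1*(cos(a) + 1)^(3/5)/(cos(a) - 1)^(3/5)


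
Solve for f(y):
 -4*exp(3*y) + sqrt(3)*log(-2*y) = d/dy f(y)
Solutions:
 f(y) = C1 + sqrt(3)*y*log(-y) + sqrt(3)*y*(-1 + log(2)) - 4*exp(3*y)/3


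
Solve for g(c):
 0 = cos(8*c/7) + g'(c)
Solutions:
 g(c) = C1 - 7*sin(8*c/7)/8


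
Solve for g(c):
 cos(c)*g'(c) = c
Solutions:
 g(c) = C1 + Integral(c/cos(c), c)


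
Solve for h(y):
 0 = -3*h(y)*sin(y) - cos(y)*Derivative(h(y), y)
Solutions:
 h(y) = C1*cos(y)^3


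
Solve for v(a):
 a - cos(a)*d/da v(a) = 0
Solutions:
 v(a) = C1 + Integral(a/cos(a), a)


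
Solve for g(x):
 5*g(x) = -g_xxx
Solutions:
 g(x) = C3*exp(-5^(1/3)*x) + (C1*sin(sqrt(3)*5^(1/3)*x/2) + C2*cos(sqrt(3)*5^(1/3)*x/2))*exp(5^(1/3)*x/2)


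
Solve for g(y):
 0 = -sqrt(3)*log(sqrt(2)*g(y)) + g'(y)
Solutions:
 -2*sqrt(3)*Integral(1/(2*log(_y) + log(2)), (_y, g(y)))/3 = C1 - y


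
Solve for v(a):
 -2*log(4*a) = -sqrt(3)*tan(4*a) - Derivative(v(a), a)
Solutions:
 v(a) = C1 + 2*a*log(a) - 2*a + 4*a*log(2) + sqrt(3)*log(cos(4*a))/4


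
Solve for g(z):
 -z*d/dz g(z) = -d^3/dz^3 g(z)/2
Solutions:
 g(z) = C1 + Integral(C2*airyai(2^(1/3)*z) + C3*airybi(2^(1/3)*z), z)


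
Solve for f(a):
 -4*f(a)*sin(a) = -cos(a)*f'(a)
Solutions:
 f(a) = C1/cos(a)^4


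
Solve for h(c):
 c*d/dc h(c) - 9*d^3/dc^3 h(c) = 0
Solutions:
 h(c) = C1 + Integral(C2*airyai(3^(1/3)*c/3) + C3*airybi(3^(1/3)*c/3), c)


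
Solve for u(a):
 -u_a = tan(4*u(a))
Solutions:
 u(a) = -asin(C1*exp(-4*a))/4 + pi/4
 u(a) = asin(C1*exp(-4*a))/4


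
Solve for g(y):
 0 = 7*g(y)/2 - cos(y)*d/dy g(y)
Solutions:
 g(y) = C1*(sin(y) + 1)^(7/4)/(sin(y) - 1)^(7/4)


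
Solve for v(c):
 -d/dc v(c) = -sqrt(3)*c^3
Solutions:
 v(c) = C1 + sqrt(3)*c^4/4


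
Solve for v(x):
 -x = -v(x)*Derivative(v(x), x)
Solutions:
 v(x) = -sqrt(C1 + x^2)
 v(x) = sqrt(C1 + x^2)


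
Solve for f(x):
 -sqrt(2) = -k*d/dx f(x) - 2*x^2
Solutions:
 f(x) = C1 - 2*x^3/(3*k) + sqrt(2)*x/k


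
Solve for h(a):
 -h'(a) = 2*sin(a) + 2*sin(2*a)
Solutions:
 h(a) = C1 + 2*cos(a) + cos(2*a)


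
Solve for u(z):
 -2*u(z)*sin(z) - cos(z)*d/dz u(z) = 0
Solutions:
 u(z) = C1*cos(z)^2


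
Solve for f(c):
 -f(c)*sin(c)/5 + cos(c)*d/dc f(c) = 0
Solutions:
 f(c) = C1/cos(c)^(1/5)


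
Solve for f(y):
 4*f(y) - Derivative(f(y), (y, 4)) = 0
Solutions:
 f(y) = C1*exp(-sqrt(2)*y) + C2*exp(sqrt(2)*y) + C3*sin(sqrt(2)*y) + C4*cos(sqrt(2)*y)


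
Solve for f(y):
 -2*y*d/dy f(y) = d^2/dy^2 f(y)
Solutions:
 f(y) = C1 + C2*erf(y)


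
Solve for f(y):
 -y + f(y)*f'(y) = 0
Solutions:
 f(y) = -sqrt(C1 + y^2)
 f(y) = sqrt(C1 + y^2)


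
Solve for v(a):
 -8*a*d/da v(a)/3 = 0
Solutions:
 v(a) = C1


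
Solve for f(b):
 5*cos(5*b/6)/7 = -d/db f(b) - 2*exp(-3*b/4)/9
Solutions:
 f(b) = C1 - 6*sin(5*b/6)/7 + 8*exp(-3*b/4)/27


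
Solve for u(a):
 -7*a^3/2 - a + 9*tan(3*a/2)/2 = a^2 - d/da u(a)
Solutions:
 u(a) = C1 + 7*a^4/8 + a^3/3 + a^2/2 + 3*log(cos(3*a/2))


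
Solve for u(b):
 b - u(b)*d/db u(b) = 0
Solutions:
 u(b) = -sqrt(C1 + b^2)
 u(b) = sqrt(C1 + b^2)


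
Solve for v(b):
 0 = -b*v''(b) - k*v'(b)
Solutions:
 v(b) = C1 + b^(1 - re(k))*(C2*sin(log(b)*Abs(im(k))) + C3*cos(log(b)*im(k)))


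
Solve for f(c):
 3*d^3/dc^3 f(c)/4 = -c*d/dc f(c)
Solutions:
 f(c) = C1 + Integral(C2*airyai(-6^(2/3)*c/3) + C3*airybi(-6^(2/3)*c/3), c)


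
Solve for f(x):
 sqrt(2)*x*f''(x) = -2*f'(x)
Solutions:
 f(x) = C1 + C2*x^(1 - sqrt(2))


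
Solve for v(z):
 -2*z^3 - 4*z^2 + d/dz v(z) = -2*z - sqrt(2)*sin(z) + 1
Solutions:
 v(z) = C1 + z^4/2 + 4*z^3/3 - z^2 + z + sqrt(2)*cos(z)


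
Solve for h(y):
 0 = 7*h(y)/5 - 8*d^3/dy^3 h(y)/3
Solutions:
 h(y) = C3*exp(21^(1/3)*5^(2/3)*y/10) + (C1*sin(3^(5/6)*5^(2/3)*7^(1/3)*y/20) + C2*cos(3^(5/6)*5^(2/3)*7^(1/3)*y/20))*exp(-21^(1/3)*5^(2/3)*y/20)


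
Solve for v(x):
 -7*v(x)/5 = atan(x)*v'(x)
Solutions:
 v(x) = C1*exp(-7*Integral(1/atan(x), x)/5)


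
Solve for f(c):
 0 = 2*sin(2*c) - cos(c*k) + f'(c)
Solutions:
 f(c) = C1 + cos(2*c) + sin(c*k)/k


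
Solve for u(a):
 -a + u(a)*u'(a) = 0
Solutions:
 u(a) = -sqrt(C1 + a^2)
 u(a) = sqrt(C1 + a^2)


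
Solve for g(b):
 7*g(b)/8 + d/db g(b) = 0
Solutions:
 g(b) = C1*exp(-7*b/8)


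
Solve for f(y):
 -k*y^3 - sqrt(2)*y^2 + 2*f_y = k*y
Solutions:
 f(y) = C1 + k*y^4/8 + k*y^2/4 + sqrt(2)*y^3/6


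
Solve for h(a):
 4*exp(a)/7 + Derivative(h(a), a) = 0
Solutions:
 h(a) = C1 - 4*exp(a)/7


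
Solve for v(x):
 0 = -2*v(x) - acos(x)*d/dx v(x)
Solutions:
 v(x) = C1*exp(-2*Integral(1/acos(x), x))


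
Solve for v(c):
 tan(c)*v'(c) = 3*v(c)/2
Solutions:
 v(c) = C1*sin(c)^(3/2)


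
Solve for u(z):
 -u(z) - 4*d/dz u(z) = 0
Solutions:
 u(z) = C1*exp(-z/4)


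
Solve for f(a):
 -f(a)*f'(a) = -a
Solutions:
 f(a) = -sqrt(C1 + a^2)
 f(a) = sqrt(C1 + a^2)


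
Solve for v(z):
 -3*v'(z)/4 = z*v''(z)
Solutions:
 v(z) = C1 + C2*z^(1/4)


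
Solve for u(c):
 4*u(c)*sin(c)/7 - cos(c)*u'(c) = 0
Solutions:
 u(c) = C1/cos(c)^(4/7)


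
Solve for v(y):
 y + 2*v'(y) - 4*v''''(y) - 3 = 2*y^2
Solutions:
 v(y) = C1 + C4*exp(2^(2/3)*y/2) + y^3/3 - y^2/4 + 3*y/2 + (C2*sin(2^(2/3)*sqrt(3)*y/4) + C3*cos(2^(2/3)*sqrt(3)*y/4))*exp(-2^(2/3)*y/4)


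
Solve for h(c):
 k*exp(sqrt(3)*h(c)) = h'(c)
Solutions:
 h(c) = sqrt(3)*(2*log(-1/(C1 + c*k)) - log(3))/6


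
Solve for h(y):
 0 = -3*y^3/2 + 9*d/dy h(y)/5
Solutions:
 h(y) = C1 + 5*y^4/24


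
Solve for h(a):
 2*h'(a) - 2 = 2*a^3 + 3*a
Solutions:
 h(a) = C1 + a^4/4 + 3*a^2/4 + a


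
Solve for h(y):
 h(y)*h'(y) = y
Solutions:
 h(y) = -sqrt(C1 + y^2)
 h(y) = sqrt(C1 + y^2)


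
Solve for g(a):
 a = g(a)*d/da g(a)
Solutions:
 g(a) = -sqrt(C1 + a^2)
 g(a) = sqrt(C1 + a^2)


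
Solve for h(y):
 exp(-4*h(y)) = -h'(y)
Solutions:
 h(y) = log(-I*(C1 - 4*y)^(1/4))
 h(y) = log(I*(C1 - 4*y)^(1/4))
 h(y) = log(-(C1 - 4*y)^(1/4))
 h(y) = log(C1 - 4*y)/4


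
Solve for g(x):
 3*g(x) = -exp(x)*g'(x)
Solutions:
 g(x) = C1*exp(3*exp(-x))


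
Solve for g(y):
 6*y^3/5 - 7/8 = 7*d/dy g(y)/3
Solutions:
 g(y) = C1 + 9*y^4/70 - 3*y/8


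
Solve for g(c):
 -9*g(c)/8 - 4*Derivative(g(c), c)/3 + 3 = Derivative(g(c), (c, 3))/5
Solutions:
 g(c) = C1*exp(10^(1/3)*c*(-32*5^(1/3)/(243 + sqrt(140969))^(1/3) + 2^(1/3)*(243 + sqrt(140969))^(1/3))/24)*sin(10^(1/3)*sqrt(3)*c*(32*5^(1/3)/(243 + sqrt(140969))^(1/3) + 2^(1/3)*(243 + sqrt(140969))^(1/3))/24) + C2*exp(10^(1/3)*c*(-32*5^(1/3)/(243 + sqrt(140969))^(1/3) + 2^(1/3)*(243 + sqrt(140969))^(1/3))/24)*cos(10^(1/3)*sqrt(3)*c*(32*5^(1/3)/(243 + sqrt(140969))^(1/3) + 2^(1/3)*(243 + sqrt(140969))^(1/3))/24) + C3*exp(-10^(1/3)*c*(-32*5^(1/3)/(243 + sqrt(140969))^(1/3) + 2^(1/3)*(243 + sqrt(140969))^(1/3))/12) + 8/3


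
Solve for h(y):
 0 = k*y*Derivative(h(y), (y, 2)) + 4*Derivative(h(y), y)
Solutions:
 h(y) = C1 + y^(((re(k) - 4)*re(k) + im(k)^2)/(re(k)^2 + im(k)^2))*(C2*sin(4*log(y)*Abs(im(k))/(re(k)^2 + im(k)^2)) + C3*cos(4*log(y)*im(k)/(re(k)^2 + im(k)^2)))


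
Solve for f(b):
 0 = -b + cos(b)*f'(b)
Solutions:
 f(b) = C1 + Integral(b/cos(b), b)


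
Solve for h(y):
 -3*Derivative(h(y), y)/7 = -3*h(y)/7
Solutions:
 h(y) = C1*exp(y)


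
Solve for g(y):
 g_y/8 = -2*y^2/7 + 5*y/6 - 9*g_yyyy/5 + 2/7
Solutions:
 g(y) = C1 + C4*exp(-15^(1/3)*y/6) - 16*y^3/21 + 10*y^2/3 + 16*y/7 + (C2*sin(3^(5/6)*5^(1/3)*y/12) + C3*cos(3^(5/6)*5^(1/3)*y/12))*exp(15^(1/3)*y/12)


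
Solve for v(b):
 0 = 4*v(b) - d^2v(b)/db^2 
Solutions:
 v(b) = C1*exp(-2*b) + C2*exp(2*b)


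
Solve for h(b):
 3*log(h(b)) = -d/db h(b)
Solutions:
 li(h(b)) = C1 - 3*b


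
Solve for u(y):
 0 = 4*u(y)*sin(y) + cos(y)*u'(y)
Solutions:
 u(y) = C1*cos(y)^4


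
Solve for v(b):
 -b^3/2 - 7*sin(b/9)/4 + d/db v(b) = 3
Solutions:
 v(b) = C1 + b^4/8 + 3*b - 63*cos(b/9)/4


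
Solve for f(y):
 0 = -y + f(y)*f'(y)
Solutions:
 f(y) = -sqrt(C1 + y^2)
 f(y) = sqrt(C1 + y^2)


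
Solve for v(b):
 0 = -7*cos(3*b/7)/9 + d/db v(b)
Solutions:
 v(b) = C1 + 49*sin(3*b/7)/27


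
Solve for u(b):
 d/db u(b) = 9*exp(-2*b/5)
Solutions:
 u(b) = C1 - 45*exp(-2*b/5)/2


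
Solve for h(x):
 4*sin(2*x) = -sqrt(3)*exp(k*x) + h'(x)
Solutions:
 h(x) = C1 - 2*cos(2*x) + sqrt(3)*exp(k*x)/k


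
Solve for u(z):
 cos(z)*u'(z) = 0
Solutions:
 u(z) = C1


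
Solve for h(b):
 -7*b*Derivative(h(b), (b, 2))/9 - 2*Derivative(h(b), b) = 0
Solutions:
 h(b) = C1 + C2/b^(11/7)


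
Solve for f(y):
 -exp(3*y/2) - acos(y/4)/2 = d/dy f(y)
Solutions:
 f(y) = C1 - y*acos(y/4)/2 + sqrt(16 - y^2)/2 - 2*exp(3*y/2)/3


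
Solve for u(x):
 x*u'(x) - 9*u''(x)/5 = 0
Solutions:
 u(x) = C1 + C2*erfi(sqrt(10)*x/6)


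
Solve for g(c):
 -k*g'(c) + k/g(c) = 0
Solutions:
 g(c) = -sqrt(C1 + 2*c)
 g(c) = sqrt(C1 + 2*c)


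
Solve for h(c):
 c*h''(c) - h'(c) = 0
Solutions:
 h(c) = C1 + C2*c^2


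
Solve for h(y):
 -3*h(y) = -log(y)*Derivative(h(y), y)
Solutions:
 h(y) = C1*exp(3*li(y))


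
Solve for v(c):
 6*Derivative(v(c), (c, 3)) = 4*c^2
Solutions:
 v(c) = C1 + C2*c + C3*c^2 + c^5/90


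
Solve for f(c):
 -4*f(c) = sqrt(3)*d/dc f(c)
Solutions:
 f(c) = C1*exp(-4*sqrt(3)*c/3)


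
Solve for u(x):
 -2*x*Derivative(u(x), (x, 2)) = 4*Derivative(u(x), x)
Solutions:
 u(x) = C1 + C2/x


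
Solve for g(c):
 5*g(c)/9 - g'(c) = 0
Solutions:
 g(c) = C1*exp(5*c/9)


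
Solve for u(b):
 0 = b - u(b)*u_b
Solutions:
 u(b) = -sqrt(C1 + b^2)
 u(b) = sqrt(C1 + b^2)


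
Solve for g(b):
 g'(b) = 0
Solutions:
 g(b) = C1


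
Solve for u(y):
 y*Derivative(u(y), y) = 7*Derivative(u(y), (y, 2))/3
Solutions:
 u(y) = C1 + C2*erfi(sqrt(42)*y/14)


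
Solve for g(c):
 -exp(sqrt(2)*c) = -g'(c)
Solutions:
 g(c) = C1 + sqrt(2)*exp(sqrt(2)*c)/2


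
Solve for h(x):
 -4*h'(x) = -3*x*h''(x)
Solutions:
 h(x) = C1 + C2*x^(7/3)


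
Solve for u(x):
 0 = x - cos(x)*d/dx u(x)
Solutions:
 u(x) = C1 + Integral(x/cos(x), x)


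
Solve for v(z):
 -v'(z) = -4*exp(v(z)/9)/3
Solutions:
 v(z) = 9*log(-1/(C1 + 4*z)) + 27*log(3)


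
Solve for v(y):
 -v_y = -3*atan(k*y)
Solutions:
 v(y) = C1 + 3*Piecewise((y*atan(k*y) - log(k^2*y^2 + 1)/(2*k), Ne(k, 0)), (0, True))


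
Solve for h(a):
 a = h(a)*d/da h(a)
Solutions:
 h(a) = -sqrt(C1 + a^2)
 h(a) = sqrt(C1 + a^2)


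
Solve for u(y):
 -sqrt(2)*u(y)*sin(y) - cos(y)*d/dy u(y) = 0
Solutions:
 u(y) = C1*cos(y)^(sqrt(2))


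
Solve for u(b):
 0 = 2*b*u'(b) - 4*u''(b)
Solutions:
 u(b) = C1 + C2*erfi(b/2)


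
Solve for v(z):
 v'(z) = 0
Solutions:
 v(z) = C1


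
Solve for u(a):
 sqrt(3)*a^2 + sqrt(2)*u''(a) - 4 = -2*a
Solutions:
 u(a) = C1 + C2*a - sqrt(6)*a^4/24 - sqrt(2)*a^3/6 + sqrt(2)*a^2


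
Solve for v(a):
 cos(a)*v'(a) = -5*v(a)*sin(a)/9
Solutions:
 v(a) = C1*cos(a)^(5/9)


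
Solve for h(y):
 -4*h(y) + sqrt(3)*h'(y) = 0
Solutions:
 h(y) = C1*exp(4*sqrt(3)*y/3)


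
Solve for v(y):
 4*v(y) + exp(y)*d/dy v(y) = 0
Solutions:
 v(y) = C1*exp(4*exp(-y))


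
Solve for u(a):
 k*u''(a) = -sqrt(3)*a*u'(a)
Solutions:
 u(a) = C1 + C2*sqrt(k)*erf(sqrt(2)*3^(1/4)*a*sqrt(1/k)/2)


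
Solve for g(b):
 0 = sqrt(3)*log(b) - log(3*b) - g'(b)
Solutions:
 g(b) = C1 - b*log(b) + sqrt(3)*b*log(b) - sqrt(3)*b - b*log(3) + b


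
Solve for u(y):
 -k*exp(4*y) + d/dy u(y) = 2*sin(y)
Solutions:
 u(y) = C1 + k*exp(4*y)/4 - 2*cos(y)


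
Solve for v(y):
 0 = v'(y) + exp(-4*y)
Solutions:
 v(y) = C1 + exp(-4*y)/4


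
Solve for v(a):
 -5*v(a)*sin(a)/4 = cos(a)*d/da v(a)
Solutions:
 v(a) = C1*cos(a)^(5/4)


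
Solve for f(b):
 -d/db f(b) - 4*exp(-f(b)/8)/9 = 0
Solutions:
 f(b) = 8*log(C1 - b/18)


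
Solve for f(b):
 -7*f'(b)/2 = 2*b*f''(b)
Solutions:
 f(b) = C1 + C2/b^(3/4)


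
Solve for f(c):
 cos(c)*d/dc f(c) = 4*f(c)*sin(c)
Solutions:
 f(c) = C1/cos(c)^4


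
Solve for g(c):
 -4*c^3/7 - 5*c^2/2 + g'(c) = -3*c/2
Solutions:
 g(c) = C1 + c^4/7 + 5*c^3/6 - 3*c^2/4


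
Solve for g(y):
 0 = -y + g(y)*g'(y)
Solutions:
 g(y) = -sqrt(C1 + y^2)
 g(y) = sqrt(C1 + y^2)


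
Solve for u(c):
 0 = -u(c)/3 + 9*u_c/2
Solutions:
 u(c) = C1*exp(2*c/27)


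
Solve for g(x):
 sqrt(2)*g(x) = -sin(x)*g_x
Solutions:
 g(x) = C1*(cos(x) + 1)^(sqrt(2)/2)/(cos(x) - 1)^(sqrt(2)/2)


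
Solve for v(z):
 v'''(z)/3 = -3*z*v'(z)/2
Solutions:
 v(z) = C1 + Integral(C2*airyai(-6^(2/3)*z/2) + C3*airybi(-6^(2/3)*z/2), z)


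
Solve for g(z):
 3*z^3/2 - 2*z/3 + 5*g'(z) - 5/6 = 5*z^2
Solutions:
 g(z) = C1 - 3*z^4/40 + z^3/3 + z^2/15 + z/6


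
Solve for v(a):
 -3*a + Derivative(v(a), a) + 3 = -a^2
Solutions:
 v(a) = C1 - a^3/3 + 3*a^2/2 - 3*a


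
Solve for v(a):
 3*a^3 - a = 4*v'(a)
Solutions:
 v(a) = C1 + 3*a^4/16 - a^2/8


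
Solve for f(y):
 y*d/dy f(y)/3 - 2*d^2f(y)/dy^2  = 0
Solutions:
 f(y) = C1 + C2*erfi(sqrt(3)*y/6)


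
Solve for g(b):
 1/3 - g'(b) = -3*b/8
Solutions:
 g(b) = C1 + 3*b^2/16 + b/3


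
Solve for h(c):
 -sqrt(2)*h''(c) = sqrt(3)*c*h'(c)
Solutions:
 h(c) = C1 + C2*erf(6^(1/4)*c/2)


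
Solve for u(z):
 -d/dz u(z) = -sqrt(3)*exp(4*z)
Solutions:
 u(z) = C1 + sqrt(3)*exp(4*z)/4


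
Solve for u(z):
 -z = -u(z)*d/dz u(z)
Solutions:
 u(z) = -sqrt(C1 + z^2)
 u(z) = sqrt(C1 + z^2)


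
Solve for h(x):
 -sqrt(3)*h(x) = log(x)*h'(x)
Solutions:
 h(x) = C1*exp(-sqrt(3)*li(x))


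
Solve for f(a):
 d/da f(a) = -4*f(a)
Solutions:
 f(a) = C1*exp(-4*a)


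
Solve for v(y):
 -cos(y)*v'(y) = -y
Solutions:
 v(y) = C1 + Integral(y/cos(y), y)


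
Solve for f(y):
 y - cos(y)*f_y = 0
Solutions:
 f(y) = C1 + Integral(y/cos(y), y)


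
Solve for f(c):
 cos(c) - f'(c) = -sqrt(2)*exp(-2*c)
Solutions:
 f(c) = C1 + sin(c) - sqrt(2)*exp(-2*c)/2


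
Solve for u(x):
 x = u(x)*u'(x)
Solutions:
 u(x) = -sqrt(C1 + x^2)
 u(x) = sqrt(C1 + x^2)


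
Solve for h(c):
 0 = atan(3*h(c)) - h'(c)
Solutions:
 Integral(1/atan(3*_y), (_y, h(c))) = C1 + c


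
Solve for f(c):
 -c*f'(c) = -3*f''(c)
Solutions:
 f(c) = C1 + C2*erfi(sqrt(6)*c/6)


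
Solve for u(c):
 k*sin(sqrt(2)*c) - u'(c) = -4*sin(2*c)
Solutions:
 u(c) = C1 - sqrt(2)*k*cos(sqrt(2)*c)/2 - 2*cos(2*c)


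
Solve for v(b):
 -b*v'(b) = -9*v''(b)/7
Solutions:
 v(b) = C1 + C2*erfi(sqrt(14)*b/6)


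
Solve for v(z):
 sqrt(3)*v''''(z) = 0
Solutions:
 v(z) = C1 + C2*z + C3*z^2 + C4*z^3


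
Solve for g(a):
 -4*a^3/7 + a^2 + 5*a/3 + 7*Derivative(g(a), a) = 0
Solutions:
 g(a) = C1 + a^4/49 - a^3/21 - 5*a^2/42


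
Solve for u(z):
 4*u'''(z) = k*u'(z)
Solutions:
 u(z) = C1 + C2*exp(-sqrt(k)*z/2) + C3*exp(sqrt(k)*z/2)


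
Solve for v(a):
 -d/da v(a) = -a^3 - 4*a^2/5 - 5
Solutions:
 v(a) = C1 + a^4/4 + 4*a^3/15 + 5*a


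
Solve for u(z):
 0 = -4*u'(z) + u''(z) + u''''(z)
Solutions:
 u(z) = C1 + C2*exp(z*(-3*(2 + sqrt(327)/9)^(1/3) + (2 + sqrt(327)/9)^(-1/3))/6)*sin(sqrt(3)*z*((2 + sqrt(327)/9)^(-1/3) + 3*(2 + sqrt(327)/9)^(1/3))/6) + C3*exp(z*(-3*(2 + sqrt(327)/9)^(1/3) + (2 + sqrt(327)/9)^(-1/3))/6)*cos(sqrt(3)*z*((2 + sqrt(327)/9)^(-1/3) + 3*(2 + sqrt(327)/9)^(1/3))/6) + C4*exp(z*(-1/(3*(2 + sqrt(327)/9)^(1/3)) + (2 + sqrt(327)/9)^(1/3)))


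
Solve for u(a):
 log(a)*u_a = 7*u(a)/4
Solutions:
 u(a) = C1*exp(7*li(a)/4)


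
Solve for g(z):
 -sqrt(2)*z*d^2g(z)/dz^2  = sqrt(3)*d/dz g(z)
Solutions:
 g(z) = C1 + C2*z^(1 - sqrt(6)/2)


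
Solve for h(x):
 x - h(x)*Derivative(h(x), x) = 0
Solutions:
 h(x) = -sqrt(C1 + x^2)
 h(x) = sqrt(C1 + x^2)


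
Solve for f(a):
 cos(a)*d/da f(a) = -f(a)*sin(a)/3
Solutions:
 f(a) = C1*cos(a)^(1/3)


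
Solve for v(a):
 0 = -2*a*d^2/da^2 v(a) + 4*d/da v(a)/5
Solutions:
 v(a) = C1 + C2*a^(7/5)


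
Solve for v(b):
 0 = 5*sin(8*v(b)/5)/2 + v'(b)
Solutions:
 5*b/2 + 5*log(cos(8*v(b)/5) - 1)/16 - 5*log(cos(8*v(b)/5) + 1)/16 = C1


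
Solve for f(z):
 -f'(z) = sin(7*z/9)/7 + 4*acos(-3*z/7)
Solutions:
 f(z) = C1 - 4*z*acos(-3*z/7) - 4*sqrt(49 - 9*z^2)/3 + 9*cos(7*z/9)/49


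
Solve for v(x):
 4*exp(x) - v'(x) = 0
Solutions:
 v(x) = C1 + 4*exp(x)


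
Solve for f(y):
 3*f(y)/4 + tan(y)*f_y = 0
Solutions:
 f(y) = C1/sin(y)^(3/4)


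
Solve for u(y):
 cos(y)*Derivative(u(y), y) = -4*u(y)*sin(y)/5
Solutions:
 u(y) = C1*cos(y)^(4/5)


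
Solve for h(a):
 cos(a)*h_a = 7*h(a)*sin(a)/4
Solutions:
 h(a) = C1/cos(a)^(7/4)


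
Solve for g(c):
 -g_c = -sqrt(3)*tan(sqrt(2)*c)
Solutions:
 g(c) = C1 - sqrt(6)*log(cos(sqrt(2)*c))/2


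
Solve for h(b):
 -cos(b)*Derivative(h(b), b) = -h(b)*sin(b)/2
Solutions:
 h(b) = C1/sqrt(cos(b))


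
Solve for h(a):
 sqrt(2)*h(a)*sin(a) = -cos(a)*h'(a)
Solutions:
 h(a) = C1*cos(a)^(sqrt(2))


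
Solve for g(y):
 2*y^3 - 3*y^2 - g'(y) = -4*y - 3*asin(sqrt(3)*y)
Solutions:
 g(y) = C1 + y^4/2 - y^3 + 2*y^2 + 3*y*asin(sqrt(3)*y) + sqrt(3)*sqrt(1 - 3*y^2)


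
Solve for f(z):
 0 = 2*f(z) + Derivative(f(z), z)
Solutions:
 f(z) = C1*exp(-2*z)


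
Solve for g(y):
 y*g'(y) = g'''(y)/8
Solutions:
 g(y) = C1 + Integral(C2*airyai(2*y) + C3*airybi(2*y), y)


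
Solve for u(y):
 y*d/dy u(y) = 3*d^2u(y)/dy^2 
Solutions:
 u(y) = C1 + C2*erfi(sqrt(6)*y/6)


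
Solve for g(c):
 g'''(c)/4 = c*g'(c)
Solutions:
 g(c) = C1 + Integral(C2*airyai(2^(2/3)*c) + C3*airybi(2^(2/3)*c), c)


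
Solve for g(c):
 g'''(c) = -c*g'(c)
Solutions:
 g(c) = C1 + Integral(C2*airyai(-c) + C3*airybi(-c), c)


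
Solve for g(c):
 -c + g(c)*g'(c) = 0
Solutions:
 g(c) = -sqrt(C1 + c^2)
 g(c) = sqrt(C1 + c^2)


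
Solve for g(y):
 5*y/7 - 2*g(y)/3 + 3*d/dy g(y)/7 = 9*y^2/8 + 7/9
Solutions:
 g(y) = C1*exp(14*y/9) - 27*y^2/16 - 123*y/112 - 8809/4704


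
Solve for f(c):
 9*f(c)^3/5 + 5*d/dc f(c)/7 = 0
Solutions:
 f(c) = -5*sqrt(2)*sqrt(-1/(C1 - 63*c))/2
 f(c) = 5*sqrt(2)*sqrt(-1/(C1 - 63*c))/2


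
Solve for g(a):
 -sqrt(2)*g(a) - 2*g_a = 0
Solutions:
 g(a) = C1*exp(-sqrt(2)*a/2)


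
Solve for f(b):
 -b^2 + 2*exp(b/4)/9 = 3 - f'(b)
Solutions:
 f(b) = C1 + b^3/3 + 3*b - 8*exp(b/4)/9


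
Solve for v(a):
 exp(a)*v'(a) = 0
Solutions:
 v(a) = C1


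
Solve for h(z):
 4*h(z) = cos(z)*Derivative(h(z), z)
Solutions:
 h(z) = C1*(sin(z)^2 + 2*sin(z) + 1)/(sin(z)^2 - 2*sin(z) + 1)


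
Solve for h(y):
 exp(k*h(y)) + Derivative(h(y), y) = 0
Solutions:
 h(y) = Piecewise((log(1/(C1*k + k*y))/k, Ne(k, 0)), (nan, True))
 h(y) = Piecewise((C1 - y, Eq(k, 0)), (nan, True))


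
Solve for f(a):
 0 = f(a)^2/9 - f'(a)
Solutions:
 f(a) = -9/(C1 + a)


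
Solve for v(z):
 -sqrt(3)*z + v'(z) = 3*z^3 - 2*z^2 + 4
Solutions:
 v(z) = C1 + 3*z^4/4 - 2*z^3/3 + sqrt(3)*z^2/2 + 4*z


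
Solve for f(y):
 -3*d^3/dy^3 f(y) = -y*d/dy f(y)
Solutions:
 f(y) = C1 + Integral(C2*airyai(3^(2/3)*y/3) + C3*airybi(3^(2/3)*y/3), y)


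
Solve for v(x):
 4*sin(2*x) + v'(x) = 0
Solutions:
 v(x) = C1 + 2*cos(2*x)


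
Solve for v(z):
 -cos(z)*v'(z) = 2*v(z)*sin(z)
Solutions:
 v(z) = C1*cos(z)^2


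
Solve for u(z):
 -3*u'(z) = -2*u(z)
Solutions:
 u(z) = C1*exp(2*z/3)


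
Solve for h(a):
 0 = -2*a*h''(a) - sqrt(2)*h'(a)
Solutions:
 h(a) = C1 + C2*a^(1 - sqrt(2)/2)


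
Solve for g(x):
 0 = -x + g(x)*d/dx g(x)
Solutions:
 g(x) = -sqrt(C1 + x^2)
 g(x) = sqrt(C1 + x^2)


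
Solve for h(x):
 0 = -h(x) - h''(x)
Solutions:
 h(x) = C1*sin(x) + C2*cos(x)


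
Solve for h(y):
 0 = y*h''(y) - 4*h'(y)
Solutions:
 h(y) = C1 + C2*y^5


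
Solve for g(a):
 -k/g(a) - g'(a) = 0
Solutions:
 g(a) = -sqrt(C1 - 2*a*k)
 g(a) = sqrt(C1 - 2*a*k)


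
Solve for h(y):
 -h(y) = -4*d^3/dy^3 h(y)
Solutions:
 h(y) = C3*exp(2^(1/3)*y/2) + (C1*sin(2^(1/3)*sqrt(3)*y/4) + C2*cos(2^(1/3)*sqrt(3)*y/4))*exp(-2^(1/3)*y/4)


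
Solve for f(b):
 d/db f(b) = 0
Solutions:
 f(b) = C1


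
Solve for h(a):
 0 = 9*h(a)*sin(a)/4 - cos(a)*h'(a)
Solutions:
 h(a) = C1/cos(a)^(9/4)


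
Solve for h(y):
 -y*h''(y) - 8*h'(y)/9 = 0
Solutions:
 h(y) = C1 + C2*y^(1/9)


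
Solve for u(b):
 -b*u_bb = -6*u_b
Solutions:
 u(b) = C1 + C2*b^7


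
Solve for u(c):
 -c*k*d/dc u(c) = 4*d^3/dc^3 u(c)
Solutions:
 u(c) = C1 + Integral(C2*airyai(2^(1/3)*c*(-k)^(1/3)/2) + C3*airybi(2^(1/3)*c*(-k)^(1/3)/2), c)


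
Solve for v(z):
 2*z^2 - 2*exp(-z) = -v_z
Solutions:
 v(z) = C1 - 2*z^3/3 - 2*exp(-z)


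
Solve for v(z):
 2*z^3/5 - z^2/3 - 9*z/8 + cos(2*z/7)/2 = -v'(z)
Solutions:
 v(z) = C1 - z^4/10 + z^3/9 + 9*z^2/16 - 7*sin(2*z/7)/4


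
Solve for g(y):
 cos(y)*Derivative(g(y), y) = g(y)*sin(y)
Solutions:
 g(y) = C1/cos(y)


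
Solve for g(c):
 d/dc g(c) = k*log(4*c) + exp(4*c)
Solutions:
 g(c) = C1 + c*k*log(c) + c*k*(-1 + 2*log(2)) + exp(4*c)/4


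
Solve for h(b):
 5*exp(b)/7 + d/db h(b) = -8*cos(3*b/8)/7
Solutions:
 h(b) = C1 - 5*exp(b)/7 - 64*sin(3*b/8)/21


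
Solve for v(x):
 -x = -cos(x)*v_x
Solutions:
 v(x) = C1 + Integral(x/cos(x), x)


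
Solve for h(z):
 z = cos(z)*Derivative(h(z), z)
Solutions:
 h(z) = C1 + Integral(z/cos(z), z)


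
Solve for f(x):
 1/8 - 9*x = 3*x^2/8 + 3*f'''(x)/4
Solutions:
 f(x) = C1 + C2*x + C3*x^2 - x^5/120 - x^4/2 + x^3/36


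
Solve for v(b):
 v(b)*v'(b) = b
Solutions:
 v(b) = -sqrt(C1 + b^2)
 v(b) = sqrt(C1 + b^2)


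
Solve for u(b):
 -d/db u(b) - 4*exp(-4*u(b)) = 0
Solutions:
 u(b) = log(-I*(C1 - 16*b)^(1/4))
 u(b) = log(I*(C1 - 16*b)^(1/4))
 u(b) = log(-(C1 - 16*b)^(1/4))
 u(b) = log(C1 - 16*b)/4


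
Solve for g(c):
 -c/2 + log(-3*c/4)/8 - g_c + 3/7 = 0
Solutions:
 g(c) = C1 - c^2/4 + c*log(-c)/8 + c*(-14*log(2) + 7*log(3) + 17)/56


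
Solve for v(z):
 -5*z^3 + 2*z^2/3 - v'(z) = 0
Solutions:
 v(z) = C1 - 5*z^4/4 + 2*z^3/9


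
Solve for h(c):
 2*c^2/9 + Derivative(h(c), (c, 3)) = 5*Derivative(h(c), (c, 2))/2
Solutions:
 h(c) = C1 + C2*c + C3*exp(5*c/2) + c^4/135 + 8*c^3/675 + 16*c^2/1125


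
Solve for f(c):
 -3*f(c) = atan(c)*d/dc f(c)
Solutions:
 f(c) = C1*exp(-3*Integral(1/atan(c), c))


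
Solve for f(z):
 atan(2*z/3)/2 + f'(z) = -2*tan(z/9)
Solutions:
 f(z) = C1 - z*atan(2*z/3)/2 + 3*log(4*z^2 + 9)/8 + 18*log(cos(z/9))


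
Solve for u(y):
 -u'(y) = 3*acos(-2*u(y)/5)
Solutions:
 Integral(1/acos(-2*_y/5), (_y, u(y))) = C1 - 3*y


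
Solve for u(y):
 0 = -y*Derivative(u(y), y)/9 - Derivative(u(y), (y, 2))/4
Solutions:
 u(y) = C1 + C2*erf(sqrt(2)*y/3)


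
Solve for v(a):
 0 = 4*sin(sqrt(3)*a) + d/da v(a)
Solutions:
 v(a) = C1 + 4*sqrt(3)*cos(sqrt(3)*a)/3


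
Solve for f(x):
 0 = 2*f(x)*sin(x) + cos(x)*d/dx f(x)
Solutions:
 f(x) = C1*cos(x)^2


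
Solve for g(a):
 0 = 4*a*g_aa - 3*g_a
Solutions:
 g(a) = C1 + C2*a^(7/4)


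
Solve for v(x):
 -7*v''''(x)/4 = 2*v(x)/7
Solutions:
 v(x) = (C1*sin(2^(1/4)*sqrt(7)*x/7) + C2*cos(2^(1/4)*sqrt(7)*x/7))*exp(-2^(1/4)*sqrt(7)*x/7) + (C3*sin(2^(1/4)*sqrt(7)*x/7) + C4*cos(2^(1/4)*sqrt(7)*x/7))*exp(2^(1/4)*sqrt(7)*x/7)


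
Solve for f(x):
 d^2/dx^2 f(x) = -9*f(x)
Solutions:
 f(x) = C1*sin(3*x) + C2*cos(3*x)


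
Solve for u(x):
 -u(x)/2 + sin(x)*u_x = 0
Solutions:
 u(x) = C1*(cos(x) - 1)^(1/4)/(cos(x) + 1)^(1/4)


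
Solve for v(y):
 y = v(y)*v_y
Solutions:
 v(y) = -sqrt(C1 + y^2)
 v(y) = sqrt(C1 + y^2)


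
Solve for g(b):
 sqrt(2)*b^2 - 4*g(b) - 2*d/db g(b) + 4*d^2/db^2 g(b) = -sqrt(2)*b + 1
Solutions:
 g(b) = C1*exp(b*(1 - sqrt(17))/4) + C2*exp(b*(1 + sqrt(17))/4) + sqrt(2)*b^2/4 - 1/4 + sqrt(2)/2


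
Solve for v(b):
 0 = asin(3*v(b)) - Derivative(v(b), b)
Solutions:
 Integral(1/asin(3*_y), (_y, v(b))) = C1 + b


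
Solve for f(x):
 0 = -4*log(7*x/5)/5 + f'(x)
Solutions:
 f(x) = C1 + 4*x*log(x)/5 - 4*x*log(5)/5 - 4*x/5 + 4*x*log(7)/5


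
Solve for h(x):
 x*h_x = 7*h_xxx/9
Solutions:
 h(x) = C1 + Integral(C2*airyai(21^(2/3)*x/7) + C3*airybi(21^(2/3)*x/7), x)


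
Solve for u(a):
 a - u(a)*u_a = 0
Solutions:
 u(a) = -sqrt(C1 + a^2)
 u(a) = sqrt(C1 + a^2)


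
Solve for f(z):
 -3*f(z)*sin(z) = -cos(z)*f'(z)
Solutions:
 f(z) = C1/cos(z)^3


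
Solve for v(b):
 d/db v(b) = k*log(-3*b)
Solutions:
 v(b) = C1 + b*k*log(-b) + b*k*(-1 + log(3))


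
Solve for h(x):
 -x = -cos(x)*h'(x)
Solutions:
 h(x) = C1 + Integral(x/cos(x), x)


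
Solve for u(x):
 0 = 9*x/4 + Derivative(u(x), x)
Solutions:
 u(x) = C1 - 9*x^2/8


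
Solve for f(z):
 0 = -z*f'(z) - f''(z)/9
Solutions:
 f(z) = C1 + C2*erf(3*sqrt(2)*z/2)


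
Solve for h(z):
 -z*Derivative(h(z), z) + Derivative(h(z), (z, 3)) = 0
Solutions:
 h(z) = C1 + Integral(C2*airyai(z) + C3*airybi(z), z)


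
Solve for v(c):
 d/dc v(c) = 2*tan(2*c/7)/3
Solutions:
 v(c) = C1 - 7*log(cos(2*c/7))/3


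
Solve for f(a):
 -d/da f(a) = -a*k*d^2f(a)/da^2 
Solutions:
 f(a) = C1 + a^(((re(k) + 1)*re(k) + im(k)^2)/(re(k)^2 + im(k)^2))*(C2*sin(log(a)*Abs(im(k))/(re(k)^2 + im(k)^2)) + C3*cos(log(a)*im(k)/(re(k)^2 + im(k)^2)))


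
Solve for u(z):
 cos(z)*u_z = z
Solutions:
 u(z) = C1 + Integral(z/cos(z), z)


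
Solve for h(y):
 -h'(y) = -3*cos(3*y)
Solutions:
 h(y) = C1 + sin(3*y)


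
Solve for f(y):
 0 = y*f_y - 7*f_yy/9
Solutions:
 f(y) = C1 + C2*erfi(3*sqrt(14)*y/14)


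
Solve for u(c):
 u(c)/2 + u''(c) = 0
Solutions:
 u(c) = C1*sin(sqrt(2)*c/2) + C2*cos(sqrt(2)*c/2)


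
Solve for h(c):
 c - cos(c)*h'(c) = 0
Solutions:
 h(c) = C1 + Integral(c/cos(c), c)


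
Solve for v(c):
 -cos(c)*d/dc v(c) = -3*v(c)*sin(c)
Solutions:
 v(c) = C1/cos(c)^3


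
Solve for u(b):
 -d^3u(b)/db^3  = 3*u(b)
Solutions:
 u(b) = C3*exp(-3^(1/3)*b) + (C1*sin(3^(5/6)*b/2) + C2*cos(3^(5/6)*b/2))*exp(3^(1/3)*b/2)


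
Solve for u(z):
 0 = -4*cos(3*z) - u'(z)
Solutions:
 u(z) = C1 - 4*sin(3*z)/3


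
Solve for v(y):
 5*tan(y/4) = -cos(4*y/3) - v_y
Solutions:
 v(y) = C1 + 20*log(cos(y/4)) - 3*sin(4*y/3)/4


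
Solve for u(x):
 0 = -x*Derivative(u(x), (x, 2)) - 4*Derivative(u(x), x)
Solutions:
 u(x) = C1 + C2/x^3


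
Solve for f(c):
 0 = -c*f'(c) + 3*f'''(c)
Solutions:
 f(c) = C1 + Integral(C2*airyai(3^(2/3)*c/3) + C3*airybi(3^(2/3)*c/3), c)


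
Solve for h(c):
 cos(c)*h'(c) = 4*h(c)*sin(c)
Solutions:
 h(c) = C1/cos(c)^4


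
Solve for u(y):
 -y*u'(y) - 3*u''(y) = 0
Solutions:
 u(y) = C1 + C2*erf(sqrt(6)*y/6)


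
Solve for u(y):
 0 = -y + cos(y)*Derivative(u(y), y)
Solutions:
 u(y) = C1 + Integral(y/cos(y), y)


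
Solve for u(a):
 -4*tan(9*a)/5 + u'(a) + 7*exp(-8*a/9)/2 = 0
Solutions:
 u(a) = C1 + 2*log(tan(9*a)^2 + 1)/45 + 63*exp(-8*a/9)/16


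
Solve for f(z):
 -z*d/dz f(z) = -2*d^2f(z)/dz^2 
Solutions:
 f(z) = C1 + C2*erfi(z/2)


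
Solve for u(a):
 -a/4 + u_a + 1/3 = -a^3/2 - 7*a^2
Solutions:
 u(a) = C1 - a^4/8 - 7*a^3/3 + a^2/8 - a/3


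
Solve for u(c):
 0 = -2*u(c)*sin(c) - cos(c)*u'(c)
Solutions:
 u(c) = C1*cos(c)^2


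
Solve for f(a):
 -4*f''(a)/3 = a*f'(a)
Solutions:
 f(a) = C1 + C2*erf(sqrt(6)*a/4)


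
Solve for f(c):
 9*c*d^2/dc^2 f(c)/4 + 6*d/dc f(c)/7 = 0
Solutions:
 f(c) = C1 + C2*c^(13/21)


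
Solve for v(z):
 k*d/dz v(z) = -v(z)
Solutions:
 v(z) = C1*exp(-z/k)


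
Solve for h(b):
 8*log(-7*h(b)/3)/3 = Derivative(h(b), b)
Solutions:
 -3*Integral(1/(log(-_y) - log(3) + log(7)), (_y, h(b)))/8 = C1 - b


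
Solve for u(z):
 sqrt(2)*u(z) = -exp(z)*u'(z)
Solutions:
 u(z) = C1*exp(sqrt(2)*exp(-z))


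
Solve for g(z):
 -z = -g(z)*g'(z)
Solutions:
 g(z) = -sqrt(C1 + z^2)
 g(z) = sqrt(C1 + z^2)


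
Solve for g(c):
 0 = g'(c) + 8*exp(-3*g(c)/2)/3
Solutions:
 g(c) = 2*log(C1 - 4*c)/3
 g(c) = 2*log((-1 - sqrt(3)*I)*(C1 - 4*c)^(1/3)/2)
 g(c) = 2*log((-1 + sqrt(3)*I)*(C1 - 4*c)^(1/3)/2)


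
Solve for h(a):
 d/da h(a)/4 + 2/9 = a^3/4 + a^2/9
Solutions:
 h(a) = C1 + a^4/4 + 4*a^3/27 - 8*a/9


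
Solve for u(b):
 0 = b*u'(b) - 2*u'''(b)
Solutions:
 u(b) = C1 + Integral(C2*airyai(2^(2/3)*b/2) + C3*airybi(2^(2/3)*b/2), b)


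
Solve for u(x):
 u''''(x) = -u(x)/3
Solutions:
 u(x) = (C1*sin(sqrt(2)*3^(3/4)*x/6) + C2*cos(sqrt(2)*3^(3/4)*x/6))*exp(-sqrt(2)*3^(3/4)*x/6) + (C3*sin(sqrt(2)*3^(3/4)*x/6) + C4*cos(sqrt(2)*3^(3/4)*x/6))*exp(sqrt(2)*3^(3/4)*x/6)


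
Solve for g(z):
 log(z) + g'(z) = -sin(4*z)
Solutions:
 g(z) = C1 - z*log(z) + z + cos(4*z)/4


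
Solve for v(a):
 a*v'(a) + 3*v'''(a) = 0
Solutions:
 v(a) = C1 + Integral(C2*airyai(-3^(2/3)*a/3) + C3*airybi(-3^(2/3)*a/3), a)


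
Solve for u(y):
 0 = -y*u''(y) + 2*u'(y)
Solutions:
 u(y) = C1 + C2*y^3


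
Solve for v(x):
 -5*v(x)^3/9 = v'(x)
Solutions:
 v(x) = -3*sqrt(2)*sqrt(-1/(C1 - 5*x))/2
 v(x) = 3*sqrt(2)*sqrt(-1/(C1 - 5*x))/2


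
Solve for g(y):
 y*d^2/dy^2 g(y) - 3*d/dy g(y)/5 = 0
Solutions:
 g(y) = C1 + C2*y^(8/5)


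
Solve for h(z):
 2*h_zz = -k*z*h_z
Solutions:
 h(z) = Piecewise((-sqrt(pi)*C1*erf(sqrt(k)*z/2)/sqrt(k) - C2, (k > 0) | (k < 0)), (-C1*z - C2, True))


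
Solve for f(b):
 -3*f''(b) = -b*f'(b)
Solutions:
 f(b) = C1 + C2*erfi(sqrt(6)*b/6)


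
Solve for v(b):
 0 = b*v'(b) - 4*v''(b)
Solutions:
 v(b) = C1 + C2*erfi(sqrt(2)*b/4)


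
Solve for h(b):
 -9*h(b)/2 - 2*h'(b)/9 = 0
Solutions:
 h(b) = C1*exp(-81*b/4)


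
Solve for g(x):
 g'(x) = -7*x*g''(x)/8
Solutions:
 g(x) = C1 + C2/x^(1/7)


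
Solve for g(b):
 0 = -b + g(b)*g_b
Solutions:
 g(b) = -sqrt(C1 + b^2)
 g(b) = sqrt(C1 + b^2)


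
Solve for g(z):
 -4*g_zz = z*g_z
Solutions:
 g(z) = C1 + C2*erf(sqrt(2)*z/4)


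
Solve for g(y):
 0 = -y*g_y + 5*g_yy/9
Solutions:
 g(y) = C1 + C2*erfi(3*sqrt(10)*y/10)


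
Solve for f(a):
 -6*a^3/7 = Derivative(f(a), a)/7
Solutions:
 f(a) = C1 - 3*a^4/2


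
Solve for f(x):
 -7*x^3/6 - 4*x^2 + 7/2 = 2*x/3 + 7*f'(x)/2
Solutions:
 f(x) = C1 - x^4/12 - 8*x^3/21 - 2*x^2/21 + x


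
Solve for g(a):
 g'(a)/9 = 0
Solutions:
 g(a) = C1


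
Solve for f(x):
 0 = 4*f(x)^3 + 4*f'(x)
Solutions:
 f(x) = -sqrt(2)*sqrt(-1/(C1 - x))/2
 f(x) = sqrt(2)*sqrt(-1/(C1 - x))/2


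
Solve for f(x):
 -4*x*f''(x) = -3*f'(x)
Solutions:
 f(x) = C1 + C2*x^(7/4)


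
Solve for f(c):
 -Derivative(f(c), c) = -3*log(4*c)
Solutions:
 f(c) = C1 + 3*c*log(c) - 3*c + c*log(64)


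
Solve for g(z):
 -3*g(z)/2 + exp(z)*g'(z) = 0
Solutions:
 g(z) = C1*exp(-3*exp(-z)/2)


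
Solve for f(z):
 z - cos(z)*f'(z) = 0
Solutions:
 f(z) = C1 + Integral(z/cos(z), z)


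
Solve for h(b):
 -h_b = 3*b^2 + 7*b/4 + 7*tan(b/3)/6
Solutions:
 h(b) = C1 - b^3 - 7*b^2/8 + 7*log(cos(b/3))/2


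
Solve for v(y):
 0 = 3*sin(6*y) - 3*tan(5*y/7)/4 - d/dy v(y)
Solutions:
 v(y) = C1 + 21*log(cos(5*y/7))/20 - cos(6*y)/2


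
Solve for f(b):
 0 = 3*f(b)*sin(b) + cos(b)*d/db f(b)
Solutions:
 f(b) = C1*cos(b)^3


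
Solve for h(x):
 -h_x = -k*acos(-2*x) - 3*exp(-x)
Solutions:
 h(x) = C1 + k*x*acos(-2*x) + k*sqrt(1 - 4*x^2)/2 - 3*exp(-x)


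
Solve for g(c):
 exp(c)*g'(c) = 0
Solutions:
 g(c) = C1


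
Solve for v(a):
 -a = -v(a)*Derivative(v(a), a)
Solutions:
 v(a) = -sqrt(C1 + a^2)
 v(a) = sqrt(C1 + a^2)


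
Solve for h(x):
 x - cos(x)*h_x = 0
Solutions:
 h(x) = C1 + Integral(x/cos(x), x)


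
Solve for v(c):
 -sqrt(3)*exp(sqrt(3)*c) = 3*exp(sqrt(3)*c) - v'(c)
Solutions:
 v(c) = C1 + exp(sqrt(3)*c) + sqrt(3)*exp(sqrt(3)*c)


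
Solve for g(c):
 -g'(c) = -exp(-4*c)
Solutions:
 g(c) = C1 - exp(-4*c)/4


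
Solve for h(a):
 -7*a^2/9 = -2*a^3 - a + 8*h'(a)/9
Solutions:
 h(a) = C1 + 9*a^4/16 - 7*a^3/24 + 9*a^2/16


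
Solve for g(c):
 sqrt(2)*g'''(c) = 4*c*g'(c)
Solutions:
 g(c) = C1 + Integral(C2*airyai(sqrt(2)*c) + C3*airybi(sqrt(2)*c), c)


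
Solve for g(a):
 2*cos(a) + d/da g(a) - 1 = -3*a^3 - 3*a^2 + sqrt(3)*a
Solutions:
 g(a) = C1 - 3*a^4/4 - a^3 + sqrt(3)*a^2/2 + a - 2*sin(a)


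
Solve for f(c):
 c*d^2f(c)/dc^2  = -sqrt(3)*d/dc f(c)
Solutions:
 f(c) = C1 + C2*c^(1 - sqrt(3))


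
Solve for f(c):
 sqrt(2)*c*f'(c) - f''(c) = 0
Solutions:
 f(c) = C1 + C2*erfi(2^(3/4)*c/2)


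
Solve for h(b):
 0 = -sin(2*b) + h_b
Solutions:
 h(b) = C1 - cos(2*b)/2


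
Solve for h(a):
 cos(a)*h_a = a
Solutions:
 h(a) = C1 + Integral(a/cos(a), a)


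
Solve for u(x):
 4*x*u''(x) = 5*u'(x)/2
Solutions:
 u(x) = C1 + C2*x^(13/8)


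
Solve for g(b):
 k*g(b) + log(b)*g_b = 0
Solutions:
 g(b) = C1*exp(-k*li(b))


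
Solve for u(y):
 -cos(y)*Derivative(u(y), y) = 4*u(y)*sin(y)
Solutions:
 u(y) = C1*cos(y)^4


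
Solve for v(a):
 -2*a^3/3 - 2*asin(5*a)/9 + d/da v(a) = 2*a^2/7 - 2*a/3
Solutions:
 v(a) = C1 + a^4/6 + 2*a^3/21 - a^2/3 + 2*a*asin(5*a)/9 + 2*sqrt(1 - 25*a^2)/45


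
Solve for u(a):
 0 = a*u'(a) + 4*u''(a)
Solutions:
 u(a) = C1 + C2*erf(sqrt(2)*a/4)


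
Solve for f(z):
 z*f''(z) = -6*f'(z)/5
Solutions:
 f(z) = C1 + C2/z^(1/5)


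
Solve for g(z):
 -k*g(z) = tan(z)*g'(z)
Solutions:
 g(z) = C1*exp(-k*log(sin(z)))


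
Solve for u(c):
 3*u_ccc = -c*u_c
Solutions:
 u(c) = C1 + Integral(C2*airyai(-3^(2/3)*c/3) + C3*airybi(-3^(2/3)*c/3), c)


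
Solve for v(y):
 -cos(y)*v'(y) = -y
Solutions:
 v(y) = C1 + Integral(y/cos(y), y)


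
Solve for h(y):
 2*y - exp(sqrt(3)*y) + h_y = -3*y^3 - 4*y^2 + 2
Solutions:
 h(y) = C1 - 3*y^4/4 - 4*y^3/3 - y^2 + 2*y + sqrt(3)*exp(sqrt(3)*y)/3


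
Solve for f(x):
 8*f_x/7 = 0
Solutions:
 f(x) = C1


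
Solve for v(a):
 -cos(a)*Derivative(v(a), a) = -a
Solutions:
 v(a) = C1 + Integral(a/cos(a), a)


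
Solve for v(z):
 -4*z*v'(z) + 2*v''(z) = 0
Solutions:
 v(z) = C1 + C2*erfi(z)


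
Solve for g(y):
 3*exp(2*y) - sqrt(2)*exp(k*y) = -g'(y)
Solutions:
 g(y) = C1 - 3*exp(2*y)/2 + sqrt(2)*exp(k*y)/k


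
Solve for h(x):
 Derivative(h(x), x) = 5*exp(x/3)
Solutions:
 h(x) = C1 + 15*exp(x/3)


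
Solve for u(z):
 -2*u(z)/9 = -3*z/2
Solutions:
 u(z) = 27*z/4


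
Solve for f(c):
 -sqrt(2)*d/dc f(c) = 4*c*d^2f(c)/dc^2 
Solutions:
 f(c) = C1 + C2*c^(1 - sqrt(2)/4)


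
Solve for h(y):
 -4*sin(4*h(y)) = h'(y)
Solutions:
 h(y) = -acos((-C1 - exp(32*y))/(C1 - exp(32*y)))/4 + pi/2
 h(y) = acos((-C1 - exp(32*y))/(C1 - exp(32*y)))/4


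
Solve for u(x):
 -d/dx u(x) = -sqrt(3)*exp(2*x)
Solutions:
 u(x) = C1 + sqrt(3)*exp(2*x)/2


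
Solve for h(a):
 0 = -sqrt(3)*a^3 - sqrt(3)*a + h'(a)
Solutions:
 h(a) = C1 + sqrt(3)*a^4/4 + sqrt(3)*a^2/2


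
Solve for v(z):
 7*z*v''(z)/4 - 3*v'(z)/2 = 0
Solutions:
 v(z) = C1 + C2*z^(13/7)


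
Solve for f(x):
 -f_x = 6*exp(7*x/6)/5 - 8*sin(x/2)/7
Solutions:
 f(x) = C1 - 36*exp(7*x/6)/35 - 16*cos(x/2)/7


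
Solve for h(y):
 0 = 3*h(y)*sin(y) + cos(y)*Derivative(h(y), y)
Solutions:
 h(y) = C1*cos(y)^3


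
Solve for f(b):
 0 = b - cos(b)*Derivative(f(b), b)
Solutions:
 f(b) = C1 + Integral(b/cos(b), b)


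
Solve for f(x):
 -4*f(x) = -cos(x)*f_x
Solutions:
 f(x) = C1*(sin(x)^2 + 2*sin(x) + 1)/(sin(x)^2 - 2*sin(x) + 1)


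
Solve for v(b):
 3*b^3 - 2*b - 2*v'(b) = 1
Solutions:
 v(b) = C1 + 3*b^4/8 - b^2/2 - b/2


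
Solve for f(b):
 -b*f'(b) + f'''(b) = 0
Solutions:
 f(b) = C1 + Integral(C2*airyai(b) + C3*airybi(b), b)


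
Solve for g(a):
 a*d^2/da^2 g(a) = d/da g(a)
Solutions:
 g(a) = C1 + C2*a^2


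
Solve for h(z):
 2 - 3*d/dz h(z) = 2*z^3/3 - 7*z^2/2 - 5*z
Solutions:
 h(z) = C1 - z^4/18 + 7*z^3/18 + 5*z^2/6 + 2*z/3


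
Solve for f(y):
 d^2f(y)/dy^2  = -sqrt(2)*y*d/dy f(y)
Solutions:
 f(y) = C1 + C2*erf(2^(3/4)*y/2)


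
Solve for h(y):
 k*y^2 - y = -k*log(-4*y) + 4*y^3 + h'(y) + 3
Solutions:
 h(y) = C1 + k*y^3/3 + k*y*log(-y) - y^4 - y^2/2 + y*(-k + 2*k*log(2) - 3)


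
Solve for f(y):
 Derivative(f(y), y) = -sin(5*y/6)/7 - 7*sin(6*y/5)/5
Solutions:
 f(y) = C1 + 6*cos(5*y/6)/35 + 7*cos(6*y/5)/6
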